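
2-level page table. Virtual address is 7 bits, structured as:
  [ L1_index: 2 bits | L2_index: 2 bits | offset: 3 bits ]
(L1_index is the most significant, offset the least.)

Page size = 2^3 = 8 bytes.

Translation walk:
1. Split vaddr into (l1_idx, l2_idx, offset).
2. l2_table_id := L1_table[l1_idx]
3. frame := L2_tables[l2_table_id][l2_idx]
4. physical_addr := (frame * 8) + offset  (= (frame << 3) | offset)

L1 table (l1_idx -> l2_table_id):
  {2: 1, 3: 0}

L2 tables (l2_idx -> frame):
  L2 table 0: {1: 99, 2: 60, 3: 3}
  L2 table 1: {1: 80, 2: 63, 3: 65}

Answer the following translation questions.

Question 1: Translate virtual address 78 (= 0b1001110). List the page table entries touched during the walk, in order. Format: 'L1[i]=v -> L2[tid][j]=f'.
vaddr = 78 = 0b1001110
Split: l1_idx=2, l2_idx=1, offset=6

Answer: L1[2]=1 -> L2[1][1]=80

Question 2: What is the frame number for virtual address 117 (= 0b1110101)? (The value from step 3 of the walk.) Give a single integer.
Answer: 60

Derivation:
vaddr = 117: l1_idx=3, l2_idx=2
L1[3] = 0; L2[0][2] = 60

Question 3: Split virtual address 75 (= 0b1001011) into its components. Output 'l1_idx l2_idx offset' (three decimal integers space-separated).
Answer: 2 1 3

Derivation:
vaddr = 75 = 0b1001011
  top 2 bits -> l1_idx = 2
  next 2 bits -> l2_idx = 1
  bottom 3 bits -> offset = 3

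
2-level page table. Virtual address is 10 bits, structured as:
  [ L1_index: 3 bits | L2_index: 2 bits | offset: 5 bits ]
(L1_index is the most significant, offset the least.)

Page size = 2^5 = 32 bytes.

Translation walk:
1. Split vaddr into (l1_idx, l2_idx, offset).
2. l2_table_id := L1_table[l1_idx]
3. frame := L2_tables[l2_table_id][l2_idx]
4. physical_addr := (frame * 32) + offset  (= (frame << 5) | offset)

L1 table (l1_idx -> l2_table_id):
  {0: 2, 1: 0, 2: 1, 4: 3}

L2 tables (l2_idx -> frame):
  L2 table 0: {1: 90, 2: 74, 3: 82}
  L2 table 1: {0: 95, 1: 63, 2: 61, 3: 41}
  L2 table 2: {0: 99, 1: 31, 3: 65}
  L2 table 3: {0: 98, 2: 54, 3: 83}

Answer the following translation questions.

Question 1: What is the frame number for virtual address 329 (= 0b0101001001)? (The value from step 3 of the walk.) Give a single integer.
vaddr = 329: l1_idx=2, l2_idx=2
L1[2] = 1; L2[1][2] = 61

Answer: 61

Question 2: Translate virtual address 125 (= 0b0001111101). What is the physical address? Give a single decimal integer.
vaddr = 125 = 0b0001111101
Split: l1_idx=0, l2_idx=3, offset=29
L1[0] = 2
L2[2][3] = 65
paddr = 65 * 32 + 29 = 2109

Answer: 2109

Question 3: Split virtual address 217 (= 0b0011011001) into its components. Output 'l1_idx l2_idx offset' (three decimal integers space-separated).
Answer: 1 2 25

Derivation:
vaddr = 217 = 0b0011011001
  top 3 bits -> l1_idx = 1
  next 2 bits -> l2_idx = 2
  bottom 5 bits -> offset = 25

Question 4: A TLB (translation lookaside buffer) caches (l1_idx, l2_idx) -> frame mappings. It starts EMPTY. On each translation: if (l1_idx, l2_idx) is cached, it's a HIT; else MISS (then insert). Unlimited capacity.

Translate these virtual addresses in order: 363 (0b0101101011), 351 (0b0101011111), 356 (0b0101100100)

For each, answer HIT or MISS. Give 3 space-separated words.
Answer: MISS MISS HIT

Derivation:
vaddr=363: (2,3) not in TLB -> MISS, insert
vaddr=351: (2,2) not in TLB -> MISS, insert
vaddr=356: (2,3) in TLB -> HIT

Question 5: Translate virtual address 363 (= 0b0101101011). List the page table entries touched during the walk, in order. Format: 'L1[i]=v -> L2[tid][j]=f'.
vaddr = 363 = 0b0101101011
Split: l1_idx=2, l2_idx=3, offset=11

Answer: L1[2]=1 -> L2[1][3]=41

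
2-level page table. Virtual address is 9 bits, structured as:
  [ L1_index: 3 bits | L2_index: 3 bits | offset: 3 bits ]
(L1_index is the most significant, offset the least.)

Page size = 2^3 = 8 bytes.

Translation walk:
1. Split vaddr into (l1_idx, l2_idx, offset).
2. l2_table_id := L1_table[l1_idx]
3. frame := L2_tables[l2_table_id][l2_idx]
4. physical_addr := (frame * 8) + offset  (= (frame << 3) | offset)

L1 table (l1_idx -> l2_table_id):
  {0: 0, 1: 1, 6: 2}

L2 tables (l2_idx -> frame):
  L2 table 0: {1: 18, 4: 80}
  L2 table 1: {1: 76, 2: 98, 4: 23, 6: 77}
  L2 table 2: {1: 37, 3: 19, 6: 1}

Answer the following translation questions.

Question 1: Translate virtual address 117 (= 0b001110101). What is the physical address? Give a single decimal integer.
vaddr = 117 = 0b001110101
Split: l1_idx=1, l2_idx=6, offset=5
L1[1] = 1
L2[1][6] = 77
paddr = 77 * 8 + 5 = 621

Answer: 621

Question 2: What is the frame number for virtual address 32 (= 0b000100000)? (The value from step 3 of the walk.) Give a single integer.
Answer: 80

Derivation:
vaddr = 32: l1_idx=0, l2_idx=4
L1[0] = 0; L2[0][4] = 80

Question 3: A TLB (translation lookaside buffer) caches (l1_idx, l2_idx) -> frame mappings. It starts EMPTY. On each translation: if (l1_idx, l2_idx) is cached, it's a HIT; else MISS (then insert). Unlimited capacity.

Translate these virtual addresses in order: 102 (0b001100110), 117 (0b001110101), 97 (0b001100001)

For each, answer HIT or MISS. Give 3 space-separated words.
Answer: MISS MISS HIT

Derivation:
vaddr=102: (1,4) not in TLB -> MISS, insert
vaddr=117: (1,6) not in TLB -> MISS, insert
vaddr=97: (1,4) in TLB -> HIT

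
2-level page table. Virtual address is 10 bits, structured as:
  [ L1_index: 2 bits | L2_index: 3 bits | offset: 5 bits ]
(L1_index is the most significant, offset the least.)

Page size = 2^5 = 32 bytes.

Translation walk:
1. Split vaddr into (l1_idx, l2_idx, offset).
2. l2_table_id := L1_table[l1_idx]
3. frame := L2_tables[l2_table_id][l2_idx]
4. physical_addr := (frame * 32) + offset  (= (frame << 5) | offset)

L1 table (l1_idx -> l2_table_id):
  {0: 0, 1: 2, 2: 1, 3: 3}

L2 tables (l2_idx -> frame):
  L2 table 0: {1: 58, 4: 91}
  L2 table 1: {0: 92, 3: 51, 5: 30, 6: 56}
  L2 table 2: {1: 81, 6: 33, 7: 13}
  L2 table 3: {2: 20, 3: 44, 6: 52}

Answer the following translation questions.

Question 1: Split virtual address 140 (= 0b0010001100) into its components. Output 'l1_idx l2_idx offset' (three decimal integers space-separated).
vaddr = 140 = 0b0010001100
  top 2 bits -> l1_idx = 0
  next 3 bits -> l2_idx = 4
  bottom 5 bits -> offset = 12

Answer: 0 4 12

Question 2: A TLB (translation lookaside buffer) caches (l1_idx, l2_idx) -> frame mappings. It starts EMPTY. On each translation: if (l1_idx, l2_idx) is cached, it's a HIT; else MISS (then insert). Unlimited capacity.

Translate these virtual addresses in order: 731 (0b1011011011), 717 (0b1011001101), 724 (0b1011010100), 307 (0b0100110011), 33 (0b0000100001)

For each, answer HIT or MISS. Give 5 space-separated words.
vaddr=731: (2,6) not in TLB -> MISS, insert
vaddr=717: (2,6) in TLB -> HIT
vaddr=724: (2,6) in TLB -> HIT
vaddr=307: (1,1) not in TLB -> MISS, insert
vaddr=33: (0,1) not in TLB -> MISS, insert

Answer: MISS HIT HIT MISS MISS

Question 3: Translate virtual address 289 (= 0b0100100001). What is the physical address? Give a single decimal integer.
Answer: 2593

Derivation:
vaddr = 289 = 0b0100100001
Split: l1_idx=1, l2_idx=1, offset=1
L1[1] = 2
L2[2][1] = 81
paddr = 81 * 32 + 1 = 2593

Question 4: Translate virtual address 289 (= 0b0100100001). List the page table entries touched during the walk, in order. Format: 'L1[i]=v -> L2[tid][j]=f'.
vaddr = 289 = 0b0100100001
Split: l1_idx=1, l2_idx=1, offset=1

Answer: L1[1]=2 -> L2[2][1]=81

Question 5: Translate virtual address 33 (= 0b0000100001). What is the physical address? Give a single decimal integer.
vaddr = 33 = 0b0000100001
Split: l1_idx=0, l2_idx=1, offset=1
L1[0] = 0
L2[0][1] = 58
paddr = 58 * 32 + 1 = 1857

Answer: 1857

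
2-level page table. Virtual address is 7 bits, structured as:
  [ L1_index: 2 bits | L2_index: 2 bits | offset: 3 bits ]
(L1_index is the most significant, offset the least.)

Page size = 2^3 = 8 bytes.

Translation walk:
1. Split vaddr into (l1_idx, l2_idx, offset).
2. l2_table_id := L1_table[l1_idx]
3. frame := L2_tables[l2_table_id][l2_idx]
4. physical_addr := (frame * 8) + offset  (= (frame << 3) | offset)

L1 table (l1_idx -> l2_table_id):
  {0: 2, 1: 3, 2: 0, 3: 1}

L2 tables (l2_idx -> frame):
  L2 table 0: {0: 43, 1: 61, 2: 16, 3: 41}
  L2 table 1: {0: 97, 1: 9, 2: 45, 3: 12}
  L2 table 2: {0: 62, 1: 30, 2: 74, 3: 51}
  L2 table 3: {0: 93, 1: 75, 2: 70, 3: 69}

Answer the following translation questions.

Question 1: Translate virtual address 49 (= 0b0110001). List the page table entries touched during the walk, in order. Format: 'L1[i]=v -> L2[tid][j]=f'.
Answer: L1[1]=3 -> L2[3][2]=70

Derivation:
vaddr = 49 = 0b0110001
Split: l1_idx=1, l2_idx=2, offset=1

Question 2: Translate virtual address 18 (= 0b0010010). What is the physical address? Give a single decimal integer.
vaddr = 18 = 0b0010010
Split: l1_idx=0, l2_idx=2, offset=2
L1[0] = 2
L2[2][2] = 74
paddr = 74 * 8 + 2 = 594

Answer: 594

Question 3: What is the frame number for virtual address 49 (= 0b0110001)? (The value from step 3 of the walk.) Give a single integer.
Answer: 70

Derivation:
vaddr = 49: l1_idx=1, l2_idx=2
L1[1] = 3; L2[3][2] = 70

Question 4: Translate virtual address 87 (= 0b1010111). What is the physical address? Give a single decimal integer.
Answer: 135

Derivation:
vaddr = 87 = 0b1010111
Split: l1_idx=2, l2_idx=2, offset=7
L1[2] = 0
L2[0][2] = 16
paddr = 16 * 8 + 7 = 135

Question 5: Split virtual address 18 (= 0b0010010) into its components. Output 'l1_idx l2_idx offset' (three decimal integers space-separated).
vaddr = 18 = 0b0010010
  top 2 bits -> l1_idx = 0
  next 2 bits -> l2_idx = 2
  bottom 3 bits -> offset = 2

Answer: 0 2 2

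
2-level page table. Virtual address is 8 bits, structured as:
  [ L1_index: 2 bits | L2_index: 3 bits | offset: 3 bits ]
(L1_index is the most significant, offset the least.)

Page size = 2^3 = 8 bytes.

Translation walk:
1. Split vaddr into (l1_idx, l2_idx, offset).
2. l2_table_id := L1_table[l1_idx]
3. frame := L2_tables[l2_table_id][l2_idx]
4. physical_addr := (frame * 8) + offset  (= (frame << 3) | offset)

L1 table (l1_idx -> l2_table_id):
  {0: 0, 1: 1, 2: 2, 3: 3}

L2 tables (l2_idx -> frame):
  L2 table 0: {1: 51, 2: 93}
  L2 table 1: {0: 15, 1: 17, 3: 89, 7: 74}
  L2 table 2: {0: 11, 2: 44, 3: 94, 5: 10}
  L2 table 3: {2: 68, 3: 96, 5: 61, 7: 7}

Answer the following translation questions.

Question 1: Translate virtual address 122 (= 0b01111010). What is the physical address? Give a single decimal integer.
Answer: 594

Derivation:
vaddr = 122 = 0b01111010
Split: l1_idx=1, l2_idx=7, offset=2
L1[1] = 1
L2[1][7] = 74
paddr = 74 * 8 + 2 = 594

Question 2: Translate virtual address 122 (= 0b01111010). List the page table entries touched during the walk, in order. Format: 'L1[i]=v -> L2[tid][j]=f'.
Answer: L1[1]=1 -> L2[1][7]=74

Derivation:
vaddr = 122 = 0b01111010
Split: l1_idx=1, l2_idx=7, offset=2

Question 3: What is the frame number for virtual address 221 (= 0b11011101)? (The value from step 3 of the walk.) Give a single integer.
Answer: 96

Derivation:
vaddr = 221: l1_idx=3, l2_idx=3
L1[3] = 3; L2[3][3] = 96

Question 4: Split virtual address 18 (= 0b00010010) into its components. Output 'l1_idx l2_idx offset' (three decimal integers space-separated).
vaddr = 18 = 0b00010010
  top 2 bits -> l1_idx = 0
  next 3 bits -> l2_idx = 2
  bottom 3 bits -> offset = 2

Answer: 0 2 2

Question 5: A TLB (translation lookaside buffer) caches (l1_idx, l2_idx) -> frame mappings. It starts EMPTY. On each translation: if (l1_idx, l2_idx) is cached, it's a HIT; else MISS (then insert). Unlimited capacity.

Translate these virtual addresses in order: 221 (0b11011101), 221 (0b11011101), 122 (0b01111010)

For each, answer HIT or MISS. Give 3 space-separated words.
Answer: MISS HIT MISS

Derivation:
vaddr=221: (3,3) not in TLB -> MISS, insert
vaddr=221: (3,3) in TLB -> HIT
vaddr=122: (1,7) not in TLB -> MISS, insert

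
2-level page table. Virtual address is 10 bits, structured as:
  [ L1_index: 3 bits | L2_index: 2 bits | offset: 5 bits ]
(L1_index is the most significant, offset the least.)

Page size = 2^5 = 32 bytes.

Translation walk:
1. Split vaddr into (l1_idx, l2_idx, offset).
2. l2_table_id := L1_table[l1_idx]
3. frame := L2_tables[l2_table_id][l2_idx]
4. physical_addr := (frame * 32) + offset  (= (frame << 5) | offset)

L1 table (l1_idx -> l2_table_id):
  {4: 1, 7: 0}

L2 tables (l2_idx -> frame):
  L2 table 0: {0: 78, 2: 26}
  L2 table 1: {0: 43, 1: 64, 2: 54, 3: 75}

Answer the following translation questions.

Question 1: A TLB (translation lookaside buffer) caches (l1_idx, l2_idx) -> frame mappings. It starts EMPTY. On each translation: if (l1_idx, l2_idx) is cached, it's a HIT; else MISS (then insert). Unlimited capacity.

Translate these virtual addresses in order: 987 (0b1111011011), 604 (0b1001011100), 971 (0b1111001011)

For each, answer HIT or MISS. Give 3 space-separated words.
vaddr=987: (7,2) not in TLB -> MISS, insert
vaddr=604: (4,2) not in TLB -> MISS, insert
vaddr=971: (7,2) in TLB -> HIT

Answer: MISS MISS HIT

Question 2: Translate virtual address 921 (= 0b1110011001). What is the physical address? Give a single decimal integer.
vaddr = 921 = 0b1110011001
Split: l1_idx=7, l2_idx=0, offset=25
L1[7] = 0
L2[0][0] = 78
paddr = 78 * 32 + 25 = 2521

Answer: 2521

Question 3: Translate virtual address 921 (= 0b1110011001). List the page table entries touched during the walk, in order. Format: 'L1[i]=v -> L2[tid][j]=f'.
Answer: L1[7]=0 -> L2[0][0]=78

Derivation:
vaddr = 921 = 0b1110011001
Split: l1_idx=7, l2_idx=0, offset=25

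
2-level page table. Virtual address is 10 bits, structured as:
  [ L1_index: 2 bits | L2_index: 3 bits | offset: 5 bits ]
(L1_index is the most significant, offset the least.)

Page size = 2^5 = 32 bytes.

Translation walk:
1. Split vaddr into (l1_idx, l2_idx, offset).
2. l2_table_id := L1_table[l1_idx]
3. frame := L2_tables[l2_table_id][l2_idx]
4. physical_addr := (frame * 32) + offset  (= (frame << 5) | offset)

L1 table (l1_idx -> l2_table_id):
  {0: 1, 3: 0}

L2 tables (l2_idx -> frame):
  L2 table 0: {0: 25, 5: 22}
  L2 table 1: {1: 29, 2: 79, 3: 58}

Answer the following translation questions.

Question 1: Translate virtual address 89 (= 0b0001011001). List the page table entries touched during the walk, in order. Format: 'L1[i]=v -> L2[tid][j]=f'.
vaddr = 89 = 0b0001011001
Split: l1_idx=0, l2_idx=2, offset=25

Answer: L1[0]=1 -> L2[1][2]=79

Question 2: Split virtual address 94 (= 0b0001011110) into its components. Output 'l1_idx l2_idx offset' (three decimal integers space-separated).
Answer: 0 2 30

Derivation:
vaddr = 94 = 0b0001011110
  top 2 bits -> l1_idx = 0
  next 3 bits -> l2_idx = 2
  bottom 5 bits -> offset = 30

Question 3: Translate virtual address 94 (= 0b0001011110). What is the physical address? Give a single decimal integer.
vaddr = 94 = 0b0001011110
Split: l1_idx=0, l2_idx=2, offset=30
L1[0] = 1
L2[1][2] = 79
paddr = 79 * 32 + 30 = 2558

Answer: 2558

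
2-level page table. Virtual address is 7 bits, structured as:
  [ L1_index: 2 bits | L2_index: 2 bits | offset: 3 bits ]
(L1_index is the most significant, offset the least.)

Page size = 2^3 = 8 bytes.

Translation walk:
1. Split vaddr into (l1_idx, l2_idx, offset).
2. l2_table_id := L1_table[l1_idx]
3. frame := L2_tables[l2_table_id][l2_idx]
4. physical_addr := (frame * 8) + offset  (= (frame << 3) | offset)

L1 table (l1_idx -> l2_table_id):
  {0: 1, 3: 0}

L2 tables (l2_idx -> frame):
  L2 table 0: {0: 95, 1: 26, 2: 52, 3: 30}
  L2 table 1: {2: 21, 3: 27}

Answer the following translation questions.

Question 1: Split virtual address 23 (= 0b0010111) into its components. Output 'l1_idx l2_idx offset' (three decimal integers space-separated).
vaddr = 23 = 0b0010111
  top 2 bits -> l1_idx = 0
  next 2 bits -> l2_idx = 2
  bottom 3 bits -> offset = 7

Answer: 0 2 7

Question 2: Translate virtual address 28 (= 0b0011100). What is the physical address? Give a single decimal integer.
Answer: 220

Derivation:
vaddr = 28 = 0b0011100
Split: l1_idx=0, l2_idx=3, offset=4
L1[0] = 1
L2[1][3] = 27
paddr = 27 * 8 + 4 = 220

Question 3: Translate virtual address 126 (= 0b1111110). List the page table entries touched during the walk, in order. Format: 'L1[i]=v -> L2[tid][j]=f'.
Answer: L1[3]=0 -> L2[0][3]=30

Derivation:
vaddr = 126 = 0b1111110
Split: l1_idx=3, l2_idx=3, offset=6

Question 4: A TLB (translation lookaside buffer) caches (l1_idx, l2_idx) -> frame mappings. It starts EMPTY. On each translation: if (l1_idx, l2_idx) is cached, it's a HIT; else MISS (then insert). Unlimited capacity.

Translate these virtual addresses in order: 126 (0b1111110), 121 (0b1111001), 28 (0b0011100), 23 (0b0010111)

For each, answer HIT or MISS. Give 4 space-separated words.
vaddr=126: (3,3) not in TLB -> MISS, insert
vaddr=121: (3,3) in TLB -> HIT
vaddr=28: (0,3) not in TLB -> MISS, insert
vaddr=23: (0,2) not in TLB -> MISS, insert

Answer: MISS HIT MISS MISS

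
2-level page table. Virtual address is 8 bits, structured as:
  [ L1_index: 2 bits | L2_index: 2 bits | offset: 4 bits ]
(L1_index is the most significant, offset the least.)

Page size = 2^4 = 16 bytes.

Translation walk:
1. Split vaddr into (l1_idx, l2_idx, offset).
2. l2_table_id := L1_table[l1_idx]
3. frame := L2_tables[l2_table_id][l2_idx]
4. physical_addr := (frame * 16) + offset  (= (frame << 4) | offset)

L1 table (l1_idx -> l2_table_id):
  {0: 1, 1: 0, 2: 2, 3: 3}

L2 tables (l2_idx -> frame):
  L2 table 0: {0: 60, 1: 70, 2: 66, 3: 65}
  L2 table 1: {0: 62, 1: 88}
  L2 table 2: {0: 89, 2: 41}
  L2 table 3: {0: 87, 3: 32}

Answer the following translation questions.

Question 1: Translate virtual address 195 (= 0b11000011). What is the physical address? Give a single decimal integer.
Answer: 1395

Derivation:
vaddr = 195 = 0b11000011
Split: l1_idx=3, l2_idx=0, offset=3
L1[3] = 3
L2[3][0] = 87
paddr = 87 * 16 + 3 = 1395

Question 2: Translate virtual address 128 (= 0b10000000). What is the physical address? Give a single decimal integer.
Answer: 1424

Derivation:
vaddr = 128 = 0b10000000
Split: l1_idx=2, l2_idx=0, offset=0
L1[2] = 2
L2[2][0] = 89
paddr = 89 * 16 + 0 = 1424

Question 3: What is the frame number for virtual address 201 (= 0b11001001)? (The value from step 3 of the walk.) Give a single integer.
vaddr = 201: l1_idx=3, l2_idx=0
L1[3] = 3; L2[3][0] = 87

Answer: 87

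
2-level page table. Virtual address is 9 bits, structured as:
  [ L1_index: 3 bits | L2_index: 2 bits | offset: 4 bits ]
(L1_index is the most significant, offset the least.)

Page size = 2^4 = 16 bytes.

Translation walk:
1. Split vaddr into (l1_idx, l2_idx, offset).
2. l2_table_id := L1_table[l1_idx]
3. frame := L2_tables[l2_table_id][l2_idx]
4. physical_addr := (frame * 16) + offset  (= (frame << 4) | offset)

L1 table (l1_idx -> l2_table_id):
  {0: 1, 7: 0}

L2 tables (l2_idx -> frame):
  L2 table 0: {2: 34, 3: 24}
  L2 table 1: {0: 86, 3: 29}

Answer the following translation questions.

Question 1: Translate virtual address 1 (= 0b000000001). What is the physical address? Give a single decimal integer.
Answer: 1377

Derivation:
vaddr = 1 = 0b000000001
Split: l1_idx=0, l2_idx=0, offset=1
L1[0] = 1
L2[1][0] = 86
paddr = 86 * 16 + 1 = 1377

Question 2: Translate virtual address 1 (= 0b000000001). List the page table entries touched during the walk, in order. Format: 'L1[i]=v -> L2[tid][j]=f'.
vaddr = 1 = 0b000000001
Split: l1_idx=0, l2_idx=0, offset=1

Answer: L1[0]=1 -> L2[1][0]=86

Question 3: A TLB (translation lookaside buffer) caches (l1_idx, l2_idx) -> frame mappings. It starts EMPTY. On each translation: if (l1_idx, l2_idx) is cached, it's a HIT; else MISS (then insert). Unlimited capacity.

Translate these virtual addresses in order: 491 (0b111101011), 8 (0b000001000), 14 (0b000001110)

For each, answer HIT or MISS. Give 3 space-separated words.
Answer: MISS MISS HIT

Derivation:
vaddr=491: (7,2) not in TLB -> MISS, insert
vaddr=8: (0,0) not in TLB -> MISS, insert
vaddr=14: (0,0) in TLB -> HIT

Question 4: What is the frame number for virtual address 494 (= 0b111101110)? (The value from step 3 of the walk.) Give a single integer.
vaddr = 494: l1_idx=7, l2_idx=2
L1[7] = 0; L2[0][2] = 34

Answer: 34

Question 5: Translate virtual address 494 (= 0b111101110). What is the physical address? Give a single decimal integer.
vaddr = 494 = 0b111101110
Split: l1_idx=7, l2_idx=2, offset=14
L1[7] = 0
L2[0][2] = 34
paddr = 34 * 16 + 14 = 558

Answer: 558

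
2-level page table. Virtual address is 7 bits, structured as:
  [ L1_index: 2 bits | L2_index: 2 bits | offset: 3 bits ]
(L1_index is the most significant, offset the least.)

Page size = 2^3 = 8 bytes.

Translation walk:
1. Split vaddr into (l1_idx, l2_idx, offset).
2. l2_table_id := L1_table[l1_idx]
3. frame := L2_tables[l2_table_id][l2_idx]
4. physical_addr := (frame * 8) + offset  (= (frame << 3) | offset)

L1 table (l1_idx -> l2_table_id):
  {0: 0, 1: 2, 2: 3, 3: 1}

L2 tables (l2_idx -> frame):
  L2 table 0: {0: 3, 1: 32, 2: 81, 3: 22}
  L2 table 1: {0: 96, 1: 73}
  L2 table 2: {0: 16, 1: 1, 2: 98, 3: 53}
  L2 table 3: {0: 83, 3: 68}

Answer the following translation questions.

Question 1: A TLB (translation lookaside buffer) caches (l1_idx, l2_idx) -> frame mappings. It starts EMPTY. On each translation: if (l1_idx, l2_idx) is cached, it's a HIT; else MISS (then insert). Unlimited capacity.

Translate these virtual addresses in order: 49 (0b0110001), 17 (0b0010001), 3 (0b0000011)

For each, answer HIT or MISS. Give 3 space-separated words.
Answer: MISS MISS MISS

Derivation:
vaddr=49: (1,2) not in TLB -> MISS, insert
vaddr=17: (0,2) not in TLB -> MISS, insert
vaddr=3: (0,0) not in TLB -> MISS, insert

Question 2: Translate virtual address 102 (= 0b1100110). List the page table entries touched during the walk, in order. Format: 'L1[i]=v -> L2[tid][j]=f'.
Answer: L1[3]=1 -> L2[1][0]=96

Derivation:
vaddr = 102 = 0b1100110
Split: l1_idx=3, l2_idx=0, offset=6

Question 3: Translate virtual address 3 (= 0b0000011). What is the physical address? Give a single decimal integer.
Answer: 27

Derivation:
vaddr = 3 = 0b0000011
Split: l1_idx=0, l2_idx=0, offset=3
L1[0] = 0
L2[0][0] = 3
paddr = 3 * 8 + 3 = 27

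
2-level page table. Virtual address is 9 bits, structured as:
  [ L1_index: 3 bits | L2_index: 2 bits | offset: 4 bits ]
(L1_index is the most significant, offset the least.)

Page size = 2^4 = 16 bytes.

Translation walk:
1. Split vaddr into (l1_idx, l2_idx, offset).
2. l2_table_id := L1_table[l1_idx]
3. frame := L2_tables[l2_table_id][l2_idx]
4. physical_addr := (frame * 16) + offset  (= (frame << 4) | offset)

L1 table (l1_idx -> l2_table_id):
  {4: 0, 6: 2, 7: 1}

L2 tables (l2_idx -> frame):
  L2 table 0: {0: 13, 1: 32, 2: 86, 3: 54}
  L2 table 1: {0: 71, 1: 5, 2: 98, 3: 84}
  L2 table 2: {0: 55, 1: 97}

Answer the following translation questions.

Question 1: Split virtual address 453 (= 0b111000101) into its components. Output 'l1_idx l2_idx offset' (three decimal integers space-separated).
Answer: 7 0 5

Derivation:
vaddr = 453 = 0b111000101
  top 3 bits -> l1_idx = 7
  next 2 bits -> l2_idx = 0
  bottom 4 bits -> offset = 5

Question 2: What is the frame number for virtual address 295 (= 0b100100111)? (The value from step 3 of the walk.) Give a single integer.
vaddr = 295: l1_idx=4, l2_idx=2
L1[4] = 0; L2[0][2] = 86

Answer: 86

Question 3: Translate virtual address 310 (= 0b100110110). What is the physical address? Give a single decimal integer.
Answer: 870

Derivation:
vaddr = 310 = 0b100110110
Split: l1_idx=4, l2_idx=3, offset=6
L1[4] = 0
L2[0][3] = 54
paddr = 54 * 16 + 6 = 870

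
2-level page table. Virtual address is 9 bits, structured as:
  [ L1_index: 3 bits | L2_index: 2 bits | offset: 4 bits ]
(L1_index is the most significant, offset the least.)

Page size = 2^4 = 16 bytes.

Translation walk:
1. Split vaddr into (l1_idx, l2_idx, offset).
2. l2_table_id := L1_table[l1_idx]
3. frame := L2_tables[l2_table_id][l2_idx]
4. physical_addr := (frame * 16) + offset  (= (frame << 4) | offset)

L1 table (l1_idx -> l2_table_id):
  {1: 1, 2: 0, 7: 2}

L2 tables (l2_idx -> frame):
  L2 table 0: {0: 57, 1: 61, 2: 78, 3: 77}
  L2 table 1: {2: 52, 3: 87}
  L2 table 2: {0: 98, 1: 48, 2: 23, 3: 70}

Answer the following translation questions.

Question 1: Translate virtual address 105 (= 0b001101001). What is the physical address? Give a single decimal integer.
Answer: 841

Derivation:
vaddr = 105 = 0b001101001
Split: l1_idx=1, l2_idx=2, offset=9
L1[1] = 1
L2[1][2] = 52
paddr = 52 * 16 + 9 = 841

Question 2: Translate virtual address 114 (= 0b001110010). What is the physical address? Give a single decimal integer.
Answer: 1394

Derivation:
vaddr = 114 = 0b001110010
Split: l1_idx=1, l2_idx=3, offset=2
L1[1] = 1
L2[1][3] = 87
paddr = 87 * 16 + 2 = 1394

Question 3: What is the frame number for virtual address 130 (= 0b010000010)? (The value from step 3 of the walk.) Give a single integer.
vaddr = 130: l1_idx=2, l2_idx=0
L1[2] = 0; L2[0][0] = 57

Answer: 57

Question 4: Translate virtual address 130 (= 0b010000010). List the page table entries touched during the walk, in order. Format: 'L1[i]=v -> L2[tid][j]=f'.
Answer: L1[2]=0 -> L2[0][0]=57

Derivation:
vaddr = 130 = 0b010000010
Split: l1_idx=2, l2_idx=0, offset=2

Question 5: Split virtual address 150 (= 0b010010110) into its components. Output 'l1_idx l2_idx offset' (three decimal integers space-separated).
vaddr = 150 = 0b010010110
  top 3 bits -> l1_idx = 2
  next 2 bits -> l2_idx = 1
  bottom 4 bits -> offset = 6

Answer: 2 1 6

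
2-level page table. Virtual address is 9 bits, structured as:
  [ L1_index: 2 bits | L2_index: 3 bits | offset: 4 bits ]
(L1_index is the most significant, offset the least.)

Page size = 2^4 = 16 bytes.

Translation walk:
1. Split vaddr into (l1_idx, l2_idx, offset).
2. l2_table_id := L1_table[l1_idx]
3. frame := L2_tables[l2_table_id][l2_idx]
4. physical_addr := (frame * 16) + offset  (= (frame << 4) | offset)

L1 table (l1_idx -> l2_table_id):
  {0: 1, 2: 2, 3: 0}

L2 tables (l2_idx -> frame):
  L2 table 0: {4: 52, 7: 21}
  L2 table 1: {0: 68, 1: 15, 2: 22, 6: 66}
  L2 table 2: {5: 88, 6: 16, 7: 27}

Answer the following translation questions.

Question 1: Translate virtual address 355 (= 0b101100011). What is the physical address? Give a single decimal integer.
Answer: 259

Derivation:
vaddr = 355 = 0b101100011
Split: l1_idx=2, l2_idx=6, offset=3
L1[2] = 2
L2[2][6] = 16
paddr = 16 * 16 + 3 = 259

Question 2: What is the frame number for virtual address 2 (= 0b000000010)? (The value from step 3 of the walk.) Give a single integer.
Answer: 68

Derivation:
vaddr = 2: l1_idx=0, l2_idx=0
L1[0] = 1; L2[1][0] = 68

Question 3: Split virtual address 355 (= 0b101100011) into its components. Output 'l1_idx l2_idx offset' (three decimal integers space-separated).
vaddr = 355 = 0b101100011
  top 2 bits -> l1_idx = 2
  next 3 bits -> l2_idx = 6
  bottom 4 bits -> offset = 3

Answer: 2 6 3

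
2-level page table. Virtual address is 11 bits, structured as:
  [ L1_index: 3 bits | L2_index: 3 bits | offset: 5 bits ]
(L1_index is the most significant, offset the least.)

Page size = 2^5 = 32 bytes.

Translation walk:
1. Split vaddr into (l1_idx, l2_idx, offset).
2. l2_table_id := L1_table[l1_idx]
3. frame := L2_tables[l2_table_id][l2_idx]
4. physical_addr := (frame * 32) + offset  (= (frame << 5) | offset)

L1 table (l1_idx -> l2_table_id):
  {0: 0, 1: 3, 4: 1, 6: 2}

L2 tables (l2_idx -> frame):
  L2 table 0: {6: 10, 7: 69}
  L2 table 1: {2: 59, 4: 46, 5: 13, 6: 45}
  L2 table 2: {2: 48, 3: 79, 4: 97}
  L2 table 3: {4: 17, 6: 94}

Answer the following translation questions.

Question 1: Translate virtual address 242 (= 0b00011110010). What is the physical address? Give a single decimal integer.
vaddr = 242 = 0b00011110010
Split: l1_idx=0, l2_idx=7, offset=18
L1[0] = 0
L2[0][7] = 69
paddr = 69 * 32 + 18 = 2226

Answer: 2226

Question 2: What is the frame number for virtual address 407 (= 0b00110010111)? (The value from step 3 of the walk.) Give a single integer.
vaddr = 407: l1_idx=1, l2_idx=4
L1[1] = 3; L2[3][4] = 17

Answer: 17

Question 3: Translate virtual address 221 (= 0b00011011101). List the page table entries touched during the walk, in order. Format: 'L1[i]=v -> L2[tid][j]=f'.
Answer: L1[0]=0 -> L2[0][6]=10

Derivation:
vaddr = 221 = 0b00011011101
Split: l1_idx=0, l2_idx=6, offset=29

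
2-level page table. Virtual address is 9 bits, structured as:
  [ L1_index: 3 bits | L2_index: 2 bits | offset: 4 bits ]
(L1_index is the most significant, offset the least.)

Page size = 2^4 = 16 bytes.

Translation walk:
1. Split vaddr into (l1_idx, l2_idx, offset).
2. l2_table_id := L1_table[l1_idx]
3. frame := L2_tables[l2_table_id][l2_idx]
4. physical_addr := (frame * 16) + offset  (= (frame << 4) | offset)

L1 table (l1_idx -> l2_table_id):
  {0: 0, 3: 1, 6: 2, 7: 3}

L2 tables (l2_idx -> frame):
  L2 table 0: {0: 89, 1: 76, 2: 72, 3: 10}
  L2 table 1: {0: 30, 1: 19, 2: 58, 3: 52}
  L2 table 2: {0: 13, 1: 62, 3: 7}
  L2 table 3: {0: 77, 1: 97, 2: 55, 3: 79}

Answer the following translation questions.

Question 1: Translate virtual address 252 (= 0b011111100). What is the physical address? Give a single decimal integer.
vaddr = 252 = 0b011111100
Split: l1_idx=3, l2_idx=3, offset=12
L1[3] = 1
L2[1][3] = 52
paddr = 52 * 16 + 12 = 844

Answer: 844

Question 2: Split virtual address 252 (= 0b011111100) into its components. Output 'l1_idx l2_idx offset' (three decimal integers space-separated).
Answer: 3 3 12

Derivation:
vaddr = 252 = 0b011111100
  top 3 bits -> l1_idx = 3
  next 2 bits -> l2_idx = 3
  bottom 4 bits -> offset = 12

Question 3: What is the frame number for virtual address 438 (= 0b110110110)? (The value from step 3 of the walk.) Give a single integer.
vaddr = 438: l1_idx=6, l2_idx=3
L1[6] = 2; L2[2][3] = 7

Answer: 7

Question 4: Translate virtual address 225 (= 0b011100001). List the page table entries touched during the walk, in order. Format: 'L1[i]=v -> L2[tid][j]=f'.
Answer: L1[3]=1 -> L2[1][2]=58

Derivation:
vaddr = 225 = 0b011100001
Split: l1_idx=3, l2_idx=2, offset=1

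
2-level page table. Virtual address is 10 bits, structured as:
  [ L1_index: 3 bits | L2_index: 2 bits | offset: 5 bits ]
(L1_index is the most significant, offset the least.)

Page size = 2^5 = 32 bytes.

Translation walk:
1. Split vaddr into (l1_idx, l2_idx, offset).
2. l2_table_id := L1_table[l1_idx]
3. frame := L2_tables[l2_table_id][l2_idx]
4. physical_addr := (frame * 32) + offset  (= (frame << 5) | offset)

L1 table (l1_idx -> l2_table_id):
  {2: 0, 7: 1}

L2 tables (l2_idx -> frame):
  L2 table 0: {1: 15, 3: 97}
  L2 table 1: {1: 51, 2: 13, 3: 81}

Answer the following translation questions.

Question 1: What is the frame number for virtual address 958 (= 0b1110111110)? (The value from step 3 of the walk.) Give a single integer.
vaddr = 958: l1_idx=7, l2_idx=1
L1[7] = 1; L2[1][1] = 51

Answer: 51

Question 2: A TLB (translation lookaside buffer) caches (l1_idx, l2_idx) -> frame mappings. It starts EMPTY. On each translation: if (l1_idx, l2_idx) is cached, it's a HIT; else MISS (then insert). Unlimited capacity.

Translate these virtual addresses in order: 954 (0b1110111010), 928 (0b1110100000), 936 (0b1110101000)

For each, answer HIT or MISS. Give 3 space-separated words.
Answer: MISS HIT HIT

Derivation:
vaddr=954: (7,1) not in TLB -> MISS, insert
vaddr=928: (7,1) in TLB -> HIT
vaddr=936: (7,1) in TLB -> HIT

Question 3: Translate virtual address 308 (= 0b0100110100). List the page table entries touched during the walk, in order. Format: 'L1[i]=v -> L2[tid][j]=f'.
Answer: L1[2]=0 -> L2[0][1]=15

Derivation:
vaddr = 308 = 0b0100110100
Split: l1_idx=2, l2_idx=1, offset=20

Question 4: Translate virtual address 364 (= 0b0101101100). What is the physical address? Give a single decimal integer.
Answer: 3116

Derivation:
vaddr = 364 = 0b0101101100
Split: l1_idx=2, l2_idx=3, offset=12
L1[2] = 0
L2[0][3] = 97
paddr = 97 * 32 + 12 = 3116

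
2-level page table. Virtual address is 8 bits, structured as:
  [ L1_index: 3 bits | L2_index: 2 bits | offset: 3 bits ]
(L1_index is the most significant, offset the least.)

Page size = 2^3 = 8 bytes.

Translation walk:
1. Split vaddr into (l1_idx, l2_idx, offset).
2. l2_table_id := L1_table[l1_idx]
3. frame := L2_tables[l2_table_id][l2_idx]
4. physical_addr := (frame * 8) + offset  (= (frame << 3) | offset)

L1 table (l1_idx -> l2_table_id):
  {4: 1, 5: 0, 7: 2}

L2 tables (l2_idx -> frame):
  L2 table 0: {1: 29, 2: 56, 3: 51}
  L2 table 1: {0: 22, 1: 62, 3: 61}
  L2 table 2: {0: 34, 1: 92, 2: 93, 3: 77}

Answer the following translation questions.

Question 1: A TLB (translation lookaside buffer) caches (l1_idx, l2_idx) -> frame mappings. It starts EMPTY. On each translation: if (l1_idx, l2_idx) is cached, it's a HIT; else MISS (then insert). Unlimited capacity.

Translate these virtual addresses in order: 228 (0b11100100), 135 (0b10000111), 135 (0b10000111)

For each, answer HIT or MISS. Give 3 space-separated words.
Answer: MISS MISS HIT

Derivation:
vaddr=228: (7,0) not in TLB -> MISS, insert
vaddr=135: (4,0) not in TLB -> MISS, insert
vaddr=135: (4,0) in TLB -> HIT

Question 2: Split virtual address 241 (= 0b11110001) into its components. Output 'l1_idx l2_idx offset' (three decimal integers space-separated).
vaddr = 241 = 0b11110001
  top 3 bits -> l1_idx = 7
  next 2 bits -> l2_idx = 2
  bottom 3 bits -> offset = 1

Answer: 7 2 1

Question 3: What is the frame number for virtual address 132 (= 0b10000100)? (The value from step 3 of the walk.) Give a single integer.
Answer: 22

Derivation:
vaddr = 132: l1_idx=4, l2_idx=0
L1[4] = 1; L2[1][0] = 22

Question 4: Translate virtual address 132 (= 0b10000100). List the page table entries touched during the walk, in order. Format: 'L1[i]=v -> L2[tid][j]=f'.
vaddr = 132 = 0b10000100
Split: l1_idx=4, l2_idx=0, offset=4

Answer: L1[4]=1 -> L2[1][0]=22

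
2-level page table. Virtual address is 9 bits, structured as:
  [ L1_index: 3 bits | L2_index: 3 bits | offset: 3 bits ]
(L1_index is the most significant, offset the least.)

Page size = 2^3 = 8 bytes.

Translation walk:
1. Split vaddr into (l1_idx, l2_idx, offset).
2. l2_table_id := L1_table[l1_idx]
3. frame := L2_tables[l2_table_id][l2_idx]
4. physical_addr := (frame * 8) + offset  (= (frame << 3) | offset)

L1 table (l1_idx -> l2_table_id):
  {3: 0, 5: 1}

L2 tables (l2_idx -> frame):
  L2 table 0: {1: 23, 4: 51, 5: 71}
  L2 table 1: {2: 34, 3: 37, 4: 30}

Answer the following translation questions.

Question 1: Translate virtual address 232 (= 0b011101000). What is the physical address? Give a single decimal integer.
Answer: 568

Derivation:
vaddr = 232 = 0b011101000
Split: l1_idx=3, l2_idx=5, offset=0
L1[3] = 0
L2[0][5] = 71
paddr = 71 * 8 + 0 = 568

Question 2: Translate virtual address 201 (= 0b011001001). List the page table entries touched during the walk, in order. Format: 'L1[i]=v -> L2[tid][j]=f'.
vaddr = 201 = 0b011001001
Split: l1_idx=3, l2_idx=1, offset=1

Answer: L1[3]=0 -> L2[0][1]=23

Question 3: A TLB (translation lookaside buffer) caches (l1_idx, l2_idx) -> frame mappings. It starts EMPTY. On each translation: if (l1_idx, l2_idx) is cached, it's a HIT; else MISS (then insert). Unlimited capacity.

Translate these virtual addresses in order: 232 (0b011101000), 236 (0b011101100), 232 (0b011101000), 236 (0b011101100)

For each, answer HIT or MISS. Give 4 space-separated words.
vaddr=232: (3,5) not in TLB -> MISS, insert
vaddr=236: (3,5) in TLB -> HIT
vaddr=232: (3,5) in TLB -> HIT
vaddr=236: (3,5) in TLB -> HIT

Answer: MISS HIT HIT HIT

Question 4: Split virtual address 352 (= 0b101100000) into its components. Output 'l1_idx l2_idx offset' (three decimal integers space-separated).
vaddr = 352 = 0b101100000
  top 3 bits -> l1_idx = 5
  next 3 bits -> l2_idx = 4
  bottom 3 bits -> offset = 0

Answer: 5 4 0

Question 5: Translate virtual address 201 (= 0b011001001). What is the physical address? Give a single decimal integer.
Answer: 185

Derivation:
vaddr = 201 = 0b011001001
Split: l1_idx=3, l2_idx=1, offset=1
L1[3] = 0
L2[0][1] = 23
paddr = 23 * 8 + 1 = 185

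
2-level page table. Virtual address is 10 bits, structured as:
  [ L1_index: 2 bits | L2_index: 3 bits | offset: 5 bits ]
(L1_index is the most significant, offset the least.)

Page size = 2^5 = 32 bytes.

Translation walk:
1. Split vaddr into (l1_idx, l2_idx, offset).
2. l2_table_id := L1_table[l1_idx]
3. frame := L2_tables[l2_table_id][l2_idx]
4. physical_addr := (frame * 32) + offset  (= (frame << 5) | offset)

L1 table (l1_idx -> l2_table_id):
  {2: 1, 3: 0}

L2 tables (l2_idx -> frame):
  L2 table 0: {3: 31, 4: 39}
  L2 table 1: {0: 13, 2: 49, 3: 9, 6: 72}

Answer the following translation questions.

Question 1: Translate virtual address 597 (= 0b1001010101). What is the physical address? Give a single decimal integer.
vaddr = 597 = 0b1001010101
Split: l1_idx=2, l2_idx=2, offset=21
L1[2] = 1
L2[1][2] = 49
paddr = 49 * 32 + 21 = 1589

Answer: 1589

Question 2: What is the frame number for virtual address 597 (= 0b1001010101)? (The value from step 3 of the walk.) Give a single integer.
Answer: 49

Derivation:
vaddr = 597: l1_idx=2, l2_idx=2
L1[2] = 1; L2[1][2] = 49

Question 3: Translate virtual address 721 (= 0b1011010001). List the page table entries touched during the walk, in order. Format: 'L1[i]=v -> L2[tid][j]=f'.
vaddr = 721 = 0b1011010001
Split: l1_idx=2, l2_idx=6, offset=17

Answer: L1[2]=1 -> L2[1][6]=72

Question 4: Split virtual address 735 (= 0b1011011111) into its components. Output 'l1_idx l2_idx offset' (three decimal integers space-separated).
Answer: 2 6 31

Derivation:
vaddr = 735 = 0b1011011111
  top 2 bits -> l1_idx = 2
  next 3 bits -> l2_idx = 6
  bottom 5 bits -> offset = 31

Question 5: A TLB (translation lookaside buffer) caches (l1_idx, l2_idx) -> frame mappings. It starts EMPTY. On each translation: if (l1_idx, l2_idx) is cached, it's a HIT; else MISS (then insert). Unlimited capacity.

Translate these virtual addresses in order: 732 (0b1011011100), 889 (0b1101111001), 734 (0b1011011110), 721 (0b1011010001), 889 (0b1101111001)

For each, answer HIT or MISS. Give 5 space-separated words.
vaddr=732: (2,6) not in TLB -> MISS, insert
vaddr=889: (3,3) not in TLB -> MISS, insert
vaddr=734: (2,6) in TLB -> HIT
vaddr=721: (2,6) in TLB -> HIT
vaddr=889: (3,3) in TLB -> HIT

Answer: MISS MISS HIT HIT HIT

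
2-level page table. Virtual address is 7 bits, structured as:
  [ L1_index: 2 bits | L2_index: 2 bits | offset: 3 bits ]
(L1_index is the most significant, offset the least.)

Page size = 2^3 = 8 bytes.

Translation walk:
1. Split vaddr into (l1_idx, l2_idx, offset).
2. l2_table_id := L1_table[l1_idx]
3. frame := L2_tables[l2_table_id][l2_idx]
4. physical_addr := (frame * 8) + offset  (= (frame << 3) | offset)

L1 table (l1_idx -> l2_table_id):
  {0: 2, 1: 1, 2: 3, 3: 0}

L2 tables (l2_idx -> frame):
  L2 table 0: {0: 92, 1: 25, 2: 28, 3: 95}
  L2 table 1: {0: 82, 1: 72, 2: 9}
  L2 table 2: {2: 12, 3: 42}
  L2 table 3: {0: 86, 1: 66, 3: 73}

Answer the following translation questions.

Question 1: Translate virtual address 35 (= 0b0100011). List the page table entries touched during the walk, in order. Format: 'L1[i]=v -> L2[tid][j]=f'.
Answer: L1[1]=1 -> L2[1][0]=82

Derivation:
vaddr = 35 = 0b0100011
Split: l1_idx=1, l2_idx=0, offset=3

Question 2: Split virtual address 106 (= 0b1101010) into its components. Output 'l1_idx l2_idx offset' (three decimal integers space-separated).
vaddr = 106 = 0b1101010
  top 2 bits -> l1_idx = 3
  next 2 bits -> l2_idx = 1
  bottom 3 bits -> offset = 2

Answer: 3 1 2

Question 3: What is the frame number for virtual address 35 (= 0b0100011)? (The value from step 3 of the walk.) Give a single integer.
vaddr = 35: l1_idx=1, l2_idx=0
L1[1] = 1; L2[1][0] = 82

Answer: 82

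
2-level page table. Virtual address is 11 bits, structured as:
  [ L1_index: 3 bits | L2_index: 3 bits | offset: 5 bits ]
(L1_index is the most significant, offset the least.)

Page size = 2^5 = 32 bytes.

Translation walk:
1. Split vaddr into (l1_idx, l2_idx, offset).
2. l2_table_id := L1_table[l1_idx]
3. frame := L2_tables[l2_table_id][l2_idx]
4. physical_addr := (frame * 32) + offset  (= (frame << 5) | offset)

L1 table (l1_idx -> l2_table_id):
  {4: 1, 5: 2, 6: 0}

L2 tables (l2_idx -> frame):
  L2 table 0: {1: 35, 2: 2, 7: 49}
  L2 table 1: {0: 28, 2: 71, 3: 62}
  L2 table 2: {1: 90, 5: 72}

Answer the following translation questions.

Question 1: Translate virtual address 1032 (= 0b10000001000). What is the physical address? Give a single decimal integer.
vaddr = 1032 = 0b10000001000
Split: l1_idx=4, l2_idx=0, offset=8
L1[4] = 1
L2[1][0] = 28
paddr = 28 * 32 + 8 = 904

Answer: 904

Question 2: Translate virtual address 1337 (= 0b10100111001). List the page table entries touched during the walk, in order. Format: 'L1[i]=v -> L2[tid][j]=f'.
vaddr = 1337 = 0b10100111001
Split: l1_idx=5, l2_idx=1, offset=25

Answer: L1[5]=2 -> L2[2][1]=90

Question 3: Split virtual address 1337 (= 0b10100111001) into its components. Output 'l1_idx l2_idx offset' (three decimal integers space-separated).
Answer: 5 1 25

Derivation:
vaddr = 1337 = 0b10100111001
  top 3 bits -> l1_idx = 5
  next 3 bits -> l2_idx = 1
  bottom 5 bits -> offset = 25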